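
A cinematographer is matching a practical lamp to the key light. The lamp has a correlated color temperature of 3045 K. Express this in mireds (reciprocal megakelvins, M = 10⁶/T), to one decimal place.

M = 10⁶ / 3045 = 328.407 → 328.4 mireds.

328.4 mireds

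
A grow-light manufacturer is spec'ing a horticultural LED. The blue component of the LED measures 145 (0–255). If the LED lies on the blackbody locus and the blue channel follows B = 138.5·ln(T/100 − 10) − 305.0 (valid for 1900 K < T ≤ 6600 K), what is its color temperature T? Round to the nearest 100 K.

3600 K

ln(t − 10) = (145 + 305.0) / 138.5 = 3.2491.
t − 10 = e^3.2491 = 25.767, so t = 35.767.
T = 100·t = 3577 K → 3600 K to the nearest 100 K.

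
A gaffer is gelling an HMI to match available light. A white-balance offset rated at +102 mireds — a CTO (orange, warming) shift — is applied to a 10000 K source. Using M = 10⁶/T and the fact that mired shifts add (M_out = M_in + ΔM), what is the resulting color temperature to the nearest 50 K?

4950 K

M_in = 10⁶/10000 = 100.00 mireds.
M_out = 100.00 + (+102) = 202.00 mireds.
T_out = 10⁶/202.00 = 4950.5 K → 4950 K.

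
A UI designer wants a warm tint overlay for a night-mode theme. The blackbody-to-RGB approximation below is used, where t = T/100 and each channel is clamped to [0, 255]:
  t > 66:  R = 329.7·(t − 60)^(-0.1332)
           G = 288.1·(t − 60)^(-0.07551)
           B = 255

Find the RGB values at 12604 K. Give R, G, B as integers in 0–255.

t = 12604/100 = 126.04; the t > 66 branch applies.
R = 329.7·(126.04 − 60)^(-0.1332) = 329.7·66.04^(-0.1332) = 329.7·0.57227 = 188.678.
G = 288.1·(126.04 − 60)^(-0.07551) = 288.1·66.04^(-0.07551) = 288.1·0.72876 = 209.957.
B = 255 by definition for t > 66.
Rounded: (189, 210, 255).

R=189, G=210, B=255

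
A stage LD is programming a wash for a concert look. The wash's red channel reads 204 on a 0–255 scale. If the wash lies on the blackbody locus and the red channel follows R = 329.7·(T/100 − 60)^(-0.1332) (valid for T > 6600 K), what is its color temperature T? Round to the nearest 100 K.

9700 K

(t − 60)^(-0.1332) = 204/329.7 = 0.61874.
t − 60 = 0.61874^(1/-0.1332) = 0.61874^(-7.508) = 36.748, so t = 96.748.
T = 100·t = 9675 K → 9700 K to the nearest 100 K.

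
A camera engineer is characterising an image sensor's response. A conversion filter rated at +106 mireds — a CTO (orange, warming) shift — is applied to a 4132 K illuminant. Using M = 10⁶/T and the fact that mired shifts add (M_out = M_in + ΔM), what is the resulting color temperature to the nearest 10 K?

M_in = 10⁶/4132 = 242.01 mireds.
M_out = 242.01 + (+106) = 348.01 mireds.
T_out = 10⁶/348.01 = 2873.5 K → 2870 K.

2870 K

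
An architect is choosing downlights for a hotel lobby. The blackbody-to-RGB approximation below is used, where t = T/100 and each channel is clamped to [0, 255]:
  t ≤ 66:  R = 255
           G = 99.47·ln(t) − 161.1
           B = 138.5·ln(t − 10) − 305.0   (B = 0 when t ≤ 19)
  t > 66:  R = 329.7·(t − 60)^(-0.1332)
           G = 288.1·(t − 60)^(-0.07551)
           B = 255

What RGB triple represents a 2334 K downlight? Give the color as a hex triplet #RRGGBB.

#FF9836

t = 2334/100 = 23.34; the t ≤ 66 branch applies.
R = 255 by definition for t ≤ 66.
G = 99.47·ln 23.34 − 161.1 = 99.47·3.1502 − 161.1 = 152.247.
B = 138.5·ln(23.34 − 10) − 305.0 = 138.5·ln 13.34 − 305.0 = 138.5·2.5908 − 305.0 = 53.821.
Rounded: (255, 152, 54).
In hex: #FF9836.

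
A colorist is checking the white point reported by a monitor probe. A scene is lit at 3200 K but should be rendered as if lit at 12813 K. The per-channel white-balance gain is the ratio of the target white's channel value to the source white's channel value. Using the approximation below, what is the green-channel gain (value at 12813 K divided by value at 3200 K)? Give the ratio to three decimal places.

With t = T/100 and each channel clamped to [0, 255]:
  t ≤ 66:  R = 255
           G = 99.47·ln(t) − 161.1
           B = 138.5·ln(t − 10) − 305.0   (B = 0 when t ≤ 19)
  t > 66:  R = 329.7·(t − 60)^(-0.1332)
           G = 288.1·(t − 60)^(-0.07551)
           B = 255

1.141

At 3200 K (t = 32):
  G = 99.47·ln 32 − 161.1 = 99.47·3.4657 − 161.1 = 183.637.
At 12813 K (t = 128.13):
  G = 288.1·(128.13 − 60)^(-0.07551) = 288.1·68.13^(-0.07551) = 288.1·0.72705 = 209.463.
Gain = 209.463 / 183.637 = 1.1406 → 1.141.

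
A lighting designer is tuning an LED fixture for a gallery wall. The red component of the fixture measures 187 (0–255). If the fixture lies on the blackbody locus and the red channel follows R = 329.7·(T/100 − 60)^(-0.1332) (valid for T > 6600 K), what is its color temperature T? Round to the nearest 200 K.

(t − 60)^(-0.1332) = 187/329.7 = 0.56718.
t − 60 = 0.56718^(1/-0.1332) = 0.56718^(-7.508) = 70.620, so t = 130.620.
T = 100·t = 13062 K → 13000 K to the nearest 200 K.

13000 K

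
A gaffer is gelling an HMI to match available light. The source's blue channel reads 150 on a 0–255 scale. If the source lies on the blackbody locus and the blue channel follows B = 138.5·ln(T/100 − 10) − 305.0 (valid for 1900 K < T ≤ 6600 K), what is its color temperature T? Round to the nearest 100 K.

ln(t − 10) = (150 + 305.0) / 138.5 = 3.2852.
t − 10 = e^3.2852 = 26.714, so t = 36.714.
T = 100·t = 3671 K → 3700 K to the nearest 100 K.

3700 K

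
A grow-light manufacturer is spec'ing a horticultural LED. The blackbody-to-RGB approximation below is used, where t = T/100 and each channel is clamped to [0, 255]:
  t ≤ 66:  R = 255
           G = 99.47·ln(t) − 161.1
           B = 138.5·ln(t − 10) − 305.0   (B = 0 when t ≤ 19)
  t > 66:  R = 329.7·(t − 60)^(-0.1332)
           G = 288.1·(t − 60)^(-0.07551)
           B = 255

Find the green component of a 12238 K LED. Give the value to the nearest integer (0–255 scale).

t = 12238/100 = 122.38; the t > 66 branch applies.
G = 288.1·(122.38 − 60)^(-0.07551) = 288.1·62.38^(-0.07551) = 288.1·0.73191 = 210.863.
Rounded: 211.

211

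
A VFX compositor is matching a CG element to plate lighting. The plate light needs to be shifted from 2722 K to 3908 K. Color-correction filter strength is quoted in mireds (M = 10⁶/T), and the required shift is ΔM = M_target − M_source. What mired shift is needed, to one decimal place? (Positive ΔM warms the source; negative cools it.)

M_source = 10⁶/2722 = 367.377; M_target = 10⁶/3908 = 255.885.
ΔM = 255.885 − 367.377 = -111.492 → -111.5 mireds, a cooling shift.

-111.5 mireds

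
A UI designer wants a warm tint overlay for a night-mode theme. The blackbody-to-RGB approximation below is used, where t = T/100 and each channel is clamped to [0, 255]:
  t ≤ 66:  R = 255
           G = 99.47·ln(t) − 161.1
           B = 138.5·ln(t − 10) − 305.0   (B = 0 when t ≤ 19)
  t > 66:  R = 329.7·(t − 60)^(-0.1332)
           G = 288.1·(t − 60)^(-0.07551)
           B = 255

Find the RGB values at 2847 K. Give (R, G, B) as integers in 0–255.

t = 2847/100 = 28.47; the t ≤ 66 branch applies.
R = 255 by definition for t ≤ 66.
G = 99.47·ln 28.47 − 161.1 = 99.47·3.3489 − 161.1 = 172.010.
B = 138.5·ln(28.47 − 10) − 305.0 = 138.5·ln 18.47 − 305.0 = 138.5·2.9161 − 305.0 = 98.886.
Rounded: (255, 172, 99).

(255, 172, 99)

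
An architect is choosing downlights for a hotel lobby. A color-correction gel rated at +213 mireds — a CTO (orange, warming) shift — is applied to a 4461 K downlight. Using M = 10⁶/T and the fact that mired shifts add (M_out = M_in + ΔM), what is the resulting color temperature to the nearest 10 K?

M_in = 10⁶/4461 = 224.16 mireds.
M_out = 224.16 + (+213) = 437.16 mireds.
T_out = 10⁶/437.16 = 2287.5 K → 2290 K.

2290 K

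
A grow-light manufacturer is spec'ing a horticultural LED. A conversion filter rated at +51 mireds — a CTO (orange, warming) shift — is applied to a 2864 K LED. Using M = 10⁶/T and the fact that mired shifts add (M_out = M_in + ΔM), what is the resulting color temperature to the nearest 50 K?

M_in = 10⁶/2864 = 349.16 mireds.
M_out = 349.16 + (+51) = 400.16 mireds.
T_out = 10⁶/400.16 = 2499.0 K → 2500 K.

2500 K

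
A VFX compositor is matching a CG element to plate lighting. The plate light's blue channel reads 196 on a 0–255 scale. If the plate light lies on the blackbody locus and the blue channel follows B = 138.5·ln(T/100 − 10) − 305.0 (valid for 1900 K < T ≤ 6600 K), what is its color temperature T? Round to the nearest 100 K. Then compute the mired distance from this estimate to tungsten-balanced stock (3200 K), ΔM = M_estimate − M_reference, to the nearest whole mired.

-100 mireds

ln(t − 10) = (196 + 305.0) / 138.5 = 3.6173.
t − 10 = e^3.6173 = 37.238, so t = 47.238.
T = 100·t = 4724 K → 4700 K to the nearest 100 K.
M_estimate = 10⁶/4700 = 212.77; M_reference = 10⁶/3200 = 312.50.
ΔM = 212.77 − 312.50 = -99.73 → -100 mireds.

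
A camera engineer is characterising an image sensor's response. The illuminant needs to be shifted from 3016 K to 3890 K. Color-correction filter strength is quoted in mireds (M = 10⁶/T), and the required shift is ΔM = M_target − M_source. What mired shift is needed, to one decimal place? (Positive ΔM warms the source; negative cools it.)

M_source = 10⁶/3016 = 331.565; M_target = 10⁶/3890 = 257.069.
ΔM = 257.069 − 331.565 = -74.496 → -74.5 mireds, a cooling shift.

-74.5 mireds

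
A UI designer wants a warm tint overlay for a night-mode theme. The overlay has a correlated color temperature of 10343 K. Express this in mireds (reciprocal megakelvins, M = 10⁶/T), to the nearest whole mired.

M = 10⁶ / 10343 = 96.684 → 97 mireds.

97 mireds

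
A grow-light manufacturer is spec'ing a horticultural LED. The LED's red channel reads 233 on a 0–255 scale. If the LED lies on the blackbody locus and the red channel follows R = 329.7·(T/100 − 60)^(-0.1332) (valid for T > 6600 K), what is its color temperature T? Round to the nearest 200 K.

7400 K

(t − 60)^(-0.1332) = 233/329.7 = 0.70670.
t − 60 = 0.70670^(1/-0.1332) = 0.70670^(-7.508) = 13.547, so t = 73.547.
T = 100·t = 7355 K → 7400 K to the nearest 200 K.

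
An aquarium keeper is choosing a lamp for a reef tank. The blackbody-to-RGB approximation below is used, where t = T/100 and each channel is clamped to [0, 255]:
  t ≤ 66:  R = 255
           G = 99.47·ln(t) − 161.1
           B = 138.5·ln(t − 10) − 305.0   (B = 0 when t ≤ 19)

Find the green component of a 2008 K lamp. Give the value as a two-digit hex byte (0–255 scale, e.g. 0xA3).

t = 2008/100 = 20.08; the t ≤ 66 branch applies.
G = 99.47·ln 20.08 − 161.1 = 99.47·2.9997 − 161.1 = 137.283.
Rounded: 137; in hex, 0x89.

0x89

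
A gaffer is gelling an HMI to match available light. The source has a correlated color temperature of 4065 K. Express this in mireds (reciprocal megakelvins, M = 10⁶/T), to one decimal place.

246.0 mireds

M = 10⁶ / 4065 = 246.002 → 246.0 mireds.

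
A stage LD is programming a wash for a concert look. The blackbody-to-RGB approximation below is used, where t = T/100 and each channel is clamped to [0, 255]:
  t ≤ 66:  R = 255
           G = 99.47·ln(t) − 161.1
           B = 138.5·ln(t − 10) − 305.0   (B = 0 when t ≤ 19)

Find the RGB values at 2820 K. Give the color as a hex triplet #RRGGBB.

t = 2820/100 = 28.2; the t ≤ 66 branch applies.
R = 255 by definition for t ≤ 66.
G = 99.47·ln 28.2 − 161.1 = 99.47·3.3393 − 161.1 = 171.062.
B = 138.5·ln(28.2 − 10) − 305.0 = 138.5·ln 18.2 − 305.0 = 138.5·2.9014 − 305.0 = 96.847.
Rounded: (255, 171, 97).
In hex: #FFAB61.

#FFAB61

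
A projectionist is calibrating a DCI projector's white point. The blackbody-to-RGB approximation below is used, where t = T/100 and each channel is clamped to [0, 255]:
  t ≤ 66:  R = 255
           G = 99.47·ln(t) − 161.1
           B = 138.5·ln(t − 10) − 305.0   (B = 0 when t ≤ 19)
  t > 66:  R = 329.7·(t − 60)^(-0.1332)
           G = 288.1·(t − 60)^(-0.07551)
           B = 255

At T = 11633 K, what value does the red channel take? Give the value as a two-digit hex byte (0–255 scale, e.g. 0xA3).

t = 11633/100 = 116.33; the t > 66 branch applies.
R = 329.7·(116.33 − 60)^(-0.1332) = 329.7·56.33^(-0.1332) = 329.7·0.58452 = 192.717.
Rounded: 193; in hex, 0xC1.

0xC1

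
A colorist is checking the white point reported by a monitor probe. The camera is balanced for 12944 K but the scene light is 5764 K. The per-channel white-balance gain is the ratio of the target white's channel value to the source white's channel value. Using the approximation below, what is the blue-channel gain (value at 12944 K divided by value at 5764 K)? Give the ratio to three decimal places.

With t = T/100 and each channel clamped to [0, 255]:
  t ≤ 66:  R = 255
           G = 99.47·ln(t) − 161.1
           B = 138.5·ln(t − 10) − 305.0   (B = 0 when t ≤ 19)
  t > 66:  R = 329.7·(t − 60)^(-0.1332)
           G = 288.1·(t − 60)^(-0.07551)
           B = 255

At 5764 K (t = 57.64):
  B = 138.5·ln(57.64 − 10) − 305.0 = 138.5·ln 47.64 − 305.0 = 138.5·3.8637 − 305.0 = 230.119.
At 12944 K (t = 129.44):
  B = 255 by definition for t > 66.
Gain = 255.000 / 230.119 = 1.1081 → 1.108.

1.108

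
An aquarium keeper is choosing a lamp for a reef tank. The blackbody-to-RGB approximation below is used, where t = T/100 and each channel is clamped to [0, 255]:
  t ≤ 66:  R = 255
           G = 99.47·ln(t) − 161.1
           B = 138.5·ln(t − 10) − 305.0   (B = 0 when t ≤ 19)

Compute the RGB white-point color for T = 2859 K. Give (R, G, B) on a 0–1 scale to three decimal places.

(1.000, 0.676, 0.391)

t = 2859/100 = 28.59; the t ≤ 66 branch applies.
R = 255 by definition for t ≤ 66.
G = 99.47·ln 28.59 − 161.1 = 99.47·3.3531 − 161.1 = 172.429.
B = 138.5·ln(28.59 − 10) − 305.0 = 138.5·ln 18.59 − 305.0 = 138.5·2.9226 − 305.0 = 99.783.
Dividing each by 255: (1.0000, 0.6762, 0.3913) → (1.000, 0.676, 0.391).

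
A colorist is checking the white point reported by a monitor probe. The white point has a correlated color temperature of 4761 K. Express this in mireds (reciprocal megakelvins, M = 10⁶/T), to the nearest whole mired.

M = 10⁶ / 4761 = 210.040 → 210 mireds.

210 mireds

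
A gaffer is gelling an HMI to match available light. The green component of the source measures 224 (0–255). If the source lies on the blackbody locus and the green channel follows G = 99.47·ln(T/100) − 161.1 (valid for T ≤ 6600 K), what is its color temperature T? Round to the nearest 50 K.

ln t = (224 + 161.1) / 99.47 = 3.8715.
t = e^3.8715 = 48.015.
T = 100·t = 4802 K → 4800 K to the nearest 50 K.

4800 K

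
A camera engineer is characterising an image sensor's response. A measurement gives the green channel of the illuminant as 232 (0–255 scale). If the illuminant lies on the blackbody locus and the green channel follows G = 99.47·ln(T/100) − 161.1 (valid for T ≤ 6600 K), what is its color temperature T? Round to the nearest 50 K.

ln t = (232 + 161.1) / 99.47 = 3.9519.
t = e^3.9519 = 52.036.
T = 100·t = 5204 K → 5200 K to the nearest 50 K.

5200 K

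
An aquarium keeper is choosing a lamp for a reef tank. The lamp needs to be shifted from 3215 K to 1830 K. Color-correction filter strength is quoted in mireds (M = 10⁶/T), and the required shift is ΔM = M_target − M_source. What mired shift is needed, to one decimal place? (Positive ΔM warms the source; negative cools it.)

+235.4 mireds

M_source = 10⁶/3215 = 311.042; M_target = 10⁶/1830 = 546.448.
ΔM = 546.448 − 311.042 = 235.406 → +235.4 mireds, a warming shift.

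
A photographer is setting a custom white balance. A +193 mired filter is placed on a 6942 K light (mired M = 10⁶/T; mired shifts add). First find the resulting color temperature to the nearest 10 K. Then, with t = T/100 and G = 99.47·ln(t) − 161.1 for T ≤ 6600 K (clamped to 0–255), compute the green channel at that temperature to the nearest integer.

M_in = 10⁶/6942 = 144.05; M_out = 144.05 + (+193) = 337.05.
T_out = 10⁶/337.05 = 2966.9 K → 2970 K; t = 29.7.
G = 99.47·ln 29.7 − 161.1 = 99.47·3.3911 − 161.1 = 176.217.
Rounded: 176.

176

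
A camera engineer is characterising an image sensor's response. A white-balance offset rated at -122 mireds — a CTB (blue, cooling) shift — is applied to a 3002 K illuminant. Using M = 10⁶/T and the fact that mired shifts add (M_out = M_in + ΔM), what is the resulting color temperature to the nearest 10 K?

4740 K

M_in = 10⁶/3002 = 333.11 mireds.
M_out = 333.11 + (-122) = 211.11 mireds.
T_out = 10⁶/211.11 = 4736.8 K → 4740 K.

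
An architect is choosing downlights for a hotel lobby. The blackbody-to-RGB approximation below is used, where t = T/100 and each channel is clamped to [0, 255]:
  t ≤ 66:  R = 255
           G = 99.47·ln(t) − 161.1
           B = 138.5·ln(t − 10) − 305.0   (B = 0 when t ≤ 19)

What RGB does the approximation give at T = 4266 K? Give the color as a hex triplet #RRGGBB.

#FFD4B2

t = 4266/100 = 42.66; the t ≤ 66 branch applies.
R = 255 by definition for t ≤ 66.
G = 99.47·ln 42.66 − 161.1 = 99.47·3.7533 − 161.1 = 212.237.
B = 138.5·ln(42.66 − 10) − 305.0 = 138.5·ln 32.66 − 305.0 = 138.5·3.4862 − 305.0 = 177.832.
Rounded: (255, 212, 178).
In hex: #FFD4B2.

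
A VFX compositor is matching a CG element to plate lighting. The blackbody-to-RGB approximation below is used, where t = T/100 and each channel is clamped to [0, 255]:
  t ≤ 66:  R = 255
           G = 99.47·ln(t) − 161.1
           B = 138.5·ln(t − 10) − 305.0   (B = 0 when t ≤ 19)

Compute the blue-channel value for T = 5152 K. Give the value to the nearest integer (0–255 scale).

t = 5152/100 = 51.52; the t ≤ 66 branch applies.
B = 138.5·ln(51.52 − 10) − 305.0 = 138.5·ln 41.52 − 305.0 = 138.5·3.7262 − 305.0 = 211.075.
Rounded: 211.

211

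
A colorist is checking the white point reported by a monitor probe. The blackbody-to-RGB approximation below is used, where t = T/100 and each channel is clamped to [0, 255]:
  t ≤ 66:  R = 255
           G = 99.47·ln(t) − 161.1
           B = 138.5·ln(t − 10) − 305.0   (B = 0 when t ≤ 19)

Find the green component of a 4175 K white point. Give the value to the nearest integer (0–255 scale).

210

t = 4175/100 = 41.75; the t ≤ 66 branch applies.
G = 99.47·ln 41.75 − 161.1 = 99.47·3.7317 − 161.1 = 210.092.
Rounded: 210.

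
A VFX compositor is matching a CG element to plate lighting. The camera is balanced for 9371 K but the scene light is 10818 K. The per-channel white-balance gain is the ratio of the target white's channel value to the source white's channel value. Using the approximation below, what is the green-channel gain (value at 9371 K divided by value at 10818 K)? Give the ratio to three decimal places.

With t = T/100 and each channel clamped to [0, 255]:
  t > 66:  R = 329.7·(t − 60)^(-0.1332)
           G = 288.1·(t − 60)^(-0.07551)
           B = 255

1.027

At 10818 K (t = 108.18):
  G = 288.1·(108.18 − 60)^(-0.07551) = 288.1·48.18^(-0.07551) = 288.1·0.74632 = 215.016.
At 9371 K (t = 93.71):
  G = 288.1·(93.71 − 60)^(-0.07551) = 288.1·33.71^(-0.07551) = 288.1·0.76672 = 220.893.
Gain = 220.893 / 215.016 = 1.0273 → 1.027.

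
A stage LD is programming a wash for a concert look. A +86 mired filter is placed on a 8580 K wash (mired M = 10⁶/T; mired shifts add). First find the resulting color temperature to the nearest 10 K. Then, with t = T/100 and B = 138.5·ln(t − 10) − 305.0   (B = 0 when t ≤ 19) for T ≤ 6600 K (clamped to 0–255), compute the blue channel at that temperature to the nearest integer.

204

M_in = 10⁶/8580 = 116.55; M_out = 116.55 + (+86) = 202.55.
T_out = 10⁶/202.55 = 4937.0 K → 4940 K; t = 49.4.
B = 138.5·ln(49.4 − 10) − 305.0 = 138.5·ln 39.4 − 305.0 = 138.5·3.6738 − 305.0 = 203.817.
Rounded: 204.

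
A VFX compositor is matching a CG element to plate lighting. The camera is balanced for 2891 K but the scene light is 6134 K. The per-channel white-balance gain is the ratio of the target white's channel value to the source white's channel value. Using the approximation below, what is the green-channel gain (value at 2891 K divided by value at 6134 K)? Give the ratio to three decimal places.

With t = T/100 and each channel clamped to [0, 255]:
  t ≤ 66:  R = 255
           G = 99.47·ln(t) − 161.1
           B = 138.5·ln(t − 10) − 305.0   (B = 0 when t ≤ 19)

At 6134 K (t = 61.34):
  G = 99.47·ln 61.34 − 161.1 = 99.47·4.1164 − 161.1 = 248.362.
At 2891 K (t = 28.91):
  G = 99.47·ln 28.91 − 161.1 = 99.47·3.3642 − 161.1 = 173.536.
Gain = 173.536 / 248.362 = 0.6987 → 0.699.

0.699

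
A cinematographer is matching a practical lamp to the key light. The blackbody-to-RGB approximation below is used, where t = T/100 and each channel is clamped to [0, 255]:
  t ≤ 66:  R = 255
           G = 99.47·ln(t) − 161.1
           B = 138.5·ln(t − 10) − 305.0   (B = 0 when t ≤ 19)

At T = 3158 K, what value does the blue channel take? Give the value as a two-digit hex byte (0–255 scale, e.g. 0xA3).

t = 3158/100 = 31.58; the t ≤ 66 branch applies.
B = 138.5·ln(31.58 − 10) − 305.0 = 138.5·ln 21.58 − 305.0 = 138.5·3.0718 − 305.0 = 120.440.
Rounded: 120; in hex, 0x78.

0x78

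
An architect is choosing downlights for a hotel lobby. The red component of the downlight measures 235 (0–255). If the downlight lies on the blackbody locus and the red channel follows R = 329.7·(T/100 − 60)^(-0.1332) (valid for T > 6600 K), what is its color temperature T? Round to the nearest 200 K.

7200 K

(t − 60)^(-0.1332) = 235/329.7 = 0.71277.
t − 60 = 0.71277^(1/-0.1332) = 0.71277^(-7.508) = 12.705, so t = 72.705.
T = 100·t = 7271 K → 7200 K to the nearest 200 K.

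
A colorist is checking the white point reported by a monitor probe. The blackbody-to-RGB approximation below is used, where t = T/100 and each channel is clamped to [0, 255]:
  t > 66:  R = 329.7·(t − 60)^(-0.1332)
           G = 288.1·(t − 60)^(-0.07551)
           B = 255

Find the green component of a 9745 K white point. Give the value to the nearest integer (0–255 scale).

t = 9745/100 = 97.45; the t > 66 branch applies.
G = 288.1·(97.45 − 60)^(-0.07551) = 288.1·37.45^(-0.07551) = 288.1·0.76066 = 219.145.
Rounded: 219.

219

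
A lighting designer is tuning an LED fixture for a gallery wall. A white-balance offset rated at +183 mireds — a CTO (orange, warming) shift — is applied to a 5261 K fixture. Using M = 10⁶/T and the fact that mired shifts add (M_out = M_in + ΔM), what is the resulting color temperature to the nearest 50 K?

M_in = 10⁶/5261 = 190.08 mireds.
M_out = 190.08 + (+183) = 373.08 mireds.
T_out = 10⁶/373.08 = 2680.4 K → 2700 K.

2700 K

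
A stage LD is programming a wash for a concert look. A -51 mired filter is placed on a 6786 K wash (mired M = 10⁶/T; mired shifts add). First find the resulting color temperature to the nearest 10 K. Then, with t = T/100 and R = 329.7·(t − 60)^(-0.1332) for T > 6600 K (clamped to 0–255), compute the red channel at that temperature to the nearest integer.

M_in = 10⁶/6786 = 147.36; M_out = 147.36 + (-51) = 96.36.
T_out = 10⁶/96.36 = 10377.5 K → 10380 K; t = 103.8.
R = 329.7·(103.8 − 60)^(-0.1332) = 329.7·43.8^(-0.1332) = 329.7·0.60444 = 199.285.
Rounded: 199.

199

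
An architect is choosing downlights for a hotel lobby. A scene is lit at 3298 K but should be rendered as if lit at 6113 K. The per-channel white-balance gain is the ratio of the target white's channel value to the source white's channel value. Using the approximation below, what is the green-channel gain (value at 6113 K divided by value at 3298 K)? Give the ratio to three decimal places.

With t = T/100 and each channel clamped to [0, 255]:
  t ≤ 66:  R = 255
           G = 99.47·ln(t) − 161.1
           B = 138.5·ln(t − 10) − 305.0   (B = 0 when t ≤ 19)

1.329

At 3298 K (t = 32.98):
  G = 99.47·ln 32.98 − 161.1 = 99.47·3.4959 − 161.1 = 186.637.
At 6113 K (t = 61.13):
  G = 99.47·ln 61.13 − 161.1 = 99.47·4.1130 − 161.1 = 248.020.
Gain = 248.020 / 186.637 = 1.3289 → 1.329.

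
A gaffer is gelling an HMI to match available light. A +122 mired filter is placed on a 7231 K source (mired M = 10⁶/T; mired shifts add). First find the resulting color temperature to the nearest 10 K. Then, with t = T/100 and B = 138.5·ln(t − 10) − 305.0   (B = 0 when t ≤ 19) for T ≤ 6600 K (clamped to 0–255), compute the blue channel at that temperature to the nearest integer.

158

M_in = 10⁶/7231 = 138.29; M_out = 138.29 + (+122) = 260.29.
T_out = 10⁶/260.29 = 3841.8 K → 3840 K; t = 38.4.
B = 138.5·ln(38.4 − 10) − 305.0 = 138.5·ln 28.4 − 305.0 = 138.5·3.3464 − 305.0 = 158.475.
Rounded: 158.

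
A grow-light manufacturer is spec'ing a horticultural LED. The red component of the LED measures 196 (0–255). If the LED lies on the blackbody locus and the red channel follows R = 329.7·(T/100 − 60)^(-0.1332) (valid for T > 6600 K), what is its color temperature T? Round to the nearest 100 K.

11000 K

(t − 60)^(-0.1332) = 196/329.7 = 0.59448.
t − 60 = 0.59448^(1/-0.1332) = 0.59448^(-7.508) = 49.621, so t = 109.621.
T = 100·t = 10962 K → 11000 K to the nearest 100 K.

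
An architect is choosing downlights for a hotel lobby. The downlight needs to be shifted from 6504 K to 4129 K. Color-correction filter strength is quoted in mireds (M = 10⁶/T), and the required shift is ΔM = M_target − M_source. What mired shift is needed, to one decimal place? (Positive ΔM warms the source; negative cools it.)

M_source = 10⁶/6504 = 153.752; M_target = 10⁶/4129 = 242.189.
ΔM = 242.189 − 153.752 = 88.438 → +88.4 mireds, a warming shift.

+88.4 mireds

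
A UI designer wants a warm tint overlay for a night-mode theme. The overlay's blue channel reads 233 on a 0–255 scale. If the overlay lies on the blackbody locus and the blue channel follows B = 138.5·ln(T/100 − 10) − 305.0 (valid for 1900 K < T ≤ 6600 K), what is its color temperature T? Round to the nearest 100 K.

ln(t − 10) = (233 + 305.0) / 138.5 = 3.8845.
t − 10 = e^3.8845 = 48.641, so t = 58.641.
T = 100·t = 5864 K → 5900 K to the nearest 100 K.

5900 K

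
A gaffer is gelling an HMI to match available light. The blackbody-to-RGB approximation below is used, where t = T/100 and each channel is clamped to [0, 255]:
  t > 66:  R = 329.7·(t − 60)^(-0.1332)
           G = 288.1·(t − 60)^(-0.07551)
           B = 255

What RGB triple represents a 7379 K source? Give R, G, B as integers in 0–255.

R=232, G=236, B=255

t = 7379/100 = 73.79; the t > 66 branch applies.
R = 329.7·(73.79 − 60)^(-0.1332) = 329.7·13.79^(-0.1332) = 329.7·0.70503 = 232.450.
G = 288.1·(73.79 − 60)^(-0.07551) = 288.1·13.79^(-0.07551) = 288.1·0.82026 = 236.317.
B = 255 by definition for t > 66.
Rounded: (232, 236, 255).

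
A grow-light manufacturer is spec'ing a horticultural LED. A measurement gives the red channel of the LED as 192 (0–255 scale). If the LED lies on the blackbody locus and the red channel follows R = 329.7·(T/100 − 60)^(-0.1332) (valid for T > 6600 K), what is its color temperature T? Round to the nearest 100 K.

11800 K

(t − 60)^(-0.1332) = 192/329.7 = 0.58235.
t − 60 = 0.58235^(1/-0.1332) = 0.58235^(-7.508) = 57.929, so t = 117.929.
T = 100·t = 11793 K → 11800 K to the nearest 100 K.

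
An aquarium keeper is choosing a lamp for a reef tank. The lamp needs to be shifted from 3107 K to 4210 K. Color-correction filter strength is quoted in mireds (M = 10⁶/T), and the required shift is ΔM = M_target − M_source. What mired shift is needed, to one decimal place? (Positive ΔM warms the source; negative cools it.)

M_source = 10⁶/3107 = 321.854; M_target = 10⁶/4210 = 237.530.
ΔM = 237.530 − 321.854 = -84.324 → -84.3 mireds, a cooling shift.

-84.3 mireds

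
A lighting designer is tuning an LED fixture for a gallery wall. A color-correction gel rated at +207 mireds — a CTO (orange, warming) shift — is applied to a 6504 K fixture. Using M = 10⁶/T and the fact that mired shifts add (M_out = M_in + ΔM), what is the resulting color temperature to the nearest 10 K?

M_in = 10⁶/6504 = 153.75 mireds.
M_out = 153.75 + (+207) = 360.75 mireds.
T_out = 10⁶/360.75 = 2772.0 K → 2770 K.

2770 K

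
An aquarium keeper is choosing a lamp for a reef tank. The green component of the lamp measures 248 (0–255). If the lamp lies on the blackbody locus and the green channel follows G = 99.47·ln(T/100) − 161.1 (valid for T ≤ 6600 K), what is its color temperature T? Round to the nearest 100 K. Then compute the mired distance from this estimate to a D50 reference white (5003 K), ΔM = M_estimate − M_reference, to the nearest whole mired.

ln t = (248 + 161.1) / 99.47 = 4.1128.
t = e^4.1128 = 61.117.
T = 100·t = 6112 K → 6100 K to the nearest 100 K.
M_estimate = 10⁶/6100 = 163.93; M_reference = 10⁶/5003 = 199.88.
ΔM = 163.93 − 199.88 = -35.95 → -36 mireds.

-36 mireds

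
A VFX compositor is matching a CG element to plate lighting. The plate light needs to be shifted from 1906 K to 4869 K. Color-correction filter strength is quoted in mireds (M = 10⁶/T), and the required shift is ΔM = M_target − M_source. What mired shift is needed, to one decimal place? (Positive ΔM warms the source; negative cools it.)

M_source = 10⁶/1906 = 524.659; M_target = 10⁶/4869 = 205.381.
ΔM = 205.381 − 524.659 = -319.278 → -319.3 mireds, a cooling shift.

-319.3 mireds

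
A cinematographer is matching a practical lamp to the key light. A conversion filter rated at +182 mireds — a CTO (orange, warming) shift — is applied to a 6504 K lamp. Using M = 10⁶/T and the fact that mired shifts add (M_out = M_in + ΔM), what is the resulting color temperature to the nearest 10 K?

2980 K

M_in = 10⁶/6504 = 153.75 mireds.
M_out = 153.75 + (+182) = 335.75 mireds.
T_out = 10⁶/335.75 = 2978.4 K → 2980 K.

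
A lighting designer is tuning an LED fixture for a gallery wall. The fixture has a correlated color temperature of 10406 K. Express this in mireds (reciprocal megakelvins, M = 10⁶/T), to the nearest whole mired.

M = 10⁶ / 10406 = 96.098 → 96 mireds.

96 mireds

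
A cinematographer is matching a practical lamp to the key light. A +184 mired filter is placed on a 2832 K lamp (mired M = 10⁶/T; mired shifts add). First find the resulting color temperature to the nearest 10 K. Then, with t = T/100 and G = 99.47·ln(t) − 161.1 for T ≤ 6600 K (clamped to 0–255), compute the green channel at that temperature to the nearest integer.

130

M_in = 10⁶/2832 = 353.11; M_out = 353.11 + (+184) = 537.11.
T_out = 10⁶/537.11 = 1861.8 K → 1860 K; t = 18.6.
G = 99.47·ln 18.6 − 161.1 = 99.47·2.9232 − 161.1 = 129.667.
Rounded: 130.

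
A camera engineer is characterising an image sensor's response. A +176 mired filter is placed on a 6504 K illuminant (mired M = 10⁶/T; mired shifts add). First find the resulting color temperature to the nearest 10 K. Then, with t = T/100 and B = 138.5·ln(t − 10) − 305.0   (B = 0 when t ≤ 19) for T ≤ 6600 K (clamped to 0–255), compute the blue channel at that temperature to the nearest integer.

M_in = 10⁶/6504 = 153.75; M_out = 153.75 + (+176) = 329.75.
T_out = 10⁶/329.75 = 3032.6 K → 3030 K; t = 30.3.
B = 138.5·ln(30.3 − 10) − 305.0 = 138.5·ln 20.3 − 305.0 = 138.5·3.0106 − 305.0 = 111.971.
Rounded: 112.

112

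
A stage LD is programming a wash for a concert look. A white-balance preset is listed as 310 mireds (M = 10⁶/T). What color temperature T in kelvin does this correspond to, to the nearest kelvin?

3226 K

T = 10⁶ / 310 = 3225.81 K → 3226 K.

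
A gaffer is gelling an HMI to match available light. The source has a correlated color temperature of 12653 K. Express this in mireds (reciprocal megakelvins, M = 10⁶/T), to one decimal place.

M = 10⁶ / 12653 = 79.033 → 79.0 mireds.

79.0 mireds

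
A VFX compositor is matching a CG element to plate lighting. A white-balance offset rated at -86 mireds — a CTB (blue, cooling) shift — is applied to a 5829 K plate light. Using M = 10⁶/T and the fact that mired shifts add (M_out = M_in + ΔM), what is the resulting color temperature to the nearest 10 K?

11690 K

M_in = 10⁶/5829 = 171.56 mireds.
M_out = 171.56 + (-86) = 85.56 mireds.
T_out = 10⁶/85.56 = 11688.2 K → 11690 K.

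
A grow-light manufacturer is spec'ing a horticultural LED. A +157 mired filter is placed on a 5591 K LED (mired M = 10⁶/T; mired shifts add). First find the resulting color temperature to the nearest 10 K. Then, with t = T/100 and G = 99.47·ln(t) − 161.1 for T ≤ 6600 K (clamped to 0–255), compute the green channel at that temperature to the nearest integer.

177

M_in = 10⁶/5591 = 178.86; M_out = 178.86 + (+157) = 335.86.
T_out = 10⁶/335.86 = 2977.4 K → 2980 K; t = 29.8.
G = 99.47·ln 29.8 − 161.1 = 99.47·3.3945 − 161.1 = 176.552.
Rounded: 177.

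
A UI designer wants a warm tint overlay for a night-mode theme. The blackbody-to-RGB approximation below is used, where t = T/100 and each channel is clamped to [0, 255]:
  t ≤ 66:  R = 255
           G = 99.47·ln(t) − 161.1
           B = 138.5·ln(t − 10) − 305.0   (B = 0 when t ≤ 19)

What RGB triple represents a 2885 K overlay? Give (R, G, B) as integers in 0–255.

(255, 173, 102)

t = 2885/100 = 28.85; the t ≤ 66 branch applies.
R = 255 by definition for t ≤ 66.
G = 99.47·ln 28.85 − 161.1 = 99.47·3.3621 − 161.1 = 173.329.
B = 138.5·ln(28.85 − 10) − 305.0 = 138.5·ln 18.85 − 305.0 = 138.5·2.9365 − 305.0 = 101.707.
Rounded: (255, 173, 102).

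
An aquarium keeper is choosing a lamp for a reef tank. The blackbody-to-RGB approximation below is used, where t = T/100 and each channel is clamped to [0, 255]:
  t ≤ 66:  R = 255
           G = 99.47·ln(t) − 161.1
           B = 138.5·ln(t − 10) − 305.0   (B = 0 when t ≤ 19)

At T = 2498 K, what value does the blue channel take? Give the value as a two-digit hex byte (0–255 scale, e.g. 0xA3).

0x46

t = 2498/100 = 24.98; the t ≤ 66 branch applies.
B = 138.5·ln(24.98 − 10) − 305.0 = 138.5·ln 14.98 − 305.0 = 138.5·2.7067 − 305.0 = 69.880.
Rounded: 70; in hex, 0x46.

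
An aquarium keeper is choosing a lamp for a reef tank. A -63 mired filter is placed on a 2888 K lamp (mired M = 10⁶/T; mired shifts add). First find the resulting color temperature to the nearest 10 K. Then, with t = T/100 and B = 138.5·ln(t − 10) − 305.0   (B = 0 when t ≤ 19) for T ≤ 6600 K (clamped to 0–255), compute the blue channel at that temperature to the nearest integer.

142

M_in = 10⁶/2888 = 346.26; M_out = 346.26 + (-63) = 283.26.
T_out = 10⁶/283.26 = 3530.3 K → 3530 K; t = 35.3.
B = 138.5·ln(35.3 − 10) − 305.0 = 138.5·ln 25.3 − 305.0 = 138.5·3.2308 − 305.0 = 142.466.
Rounded: 142.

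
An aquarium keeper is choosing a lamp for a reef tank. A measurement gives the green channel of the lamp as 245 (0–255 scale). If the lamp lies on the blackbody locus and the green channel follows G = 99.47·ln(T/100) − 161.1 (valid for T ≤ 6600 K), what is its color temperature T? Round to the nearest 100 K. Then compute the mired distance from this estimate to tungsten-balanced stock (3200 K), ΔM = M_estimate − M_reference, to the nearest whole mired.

-143 mireds

ln t = (245 + 161.1) / 99.47 = 4.0826.
t = e^4.0826 = 59.302.
T = 100·t = 5930 K → 5900 K to the nearest 100 K.
M_estimate = 10⁶/5900 = 169.49; M_reference = 10⁶/3200 = 312.50.
ΔM = 169.49 − 312.50 = -143.01 → -143 mireds.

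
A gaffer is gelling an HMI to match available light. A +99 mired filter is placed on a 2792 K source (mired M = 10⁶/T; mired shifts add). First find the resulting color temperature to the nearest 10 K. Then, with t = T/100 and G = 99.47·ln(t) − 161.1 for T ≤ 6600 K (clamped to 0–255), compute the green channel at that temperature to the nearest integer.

M_in = 10⁶/2792 = 358.17; M_out = 358.17 + (+99) = 457.17.
T_out = 10⁶/457.17 = 2187.4 K → 2190 K; t = 21.9.
G = 99.47·ln 21.9 − 161.1 = 99.47·3.0865 − 161.1 = 145.913.
Rounded: 146.

146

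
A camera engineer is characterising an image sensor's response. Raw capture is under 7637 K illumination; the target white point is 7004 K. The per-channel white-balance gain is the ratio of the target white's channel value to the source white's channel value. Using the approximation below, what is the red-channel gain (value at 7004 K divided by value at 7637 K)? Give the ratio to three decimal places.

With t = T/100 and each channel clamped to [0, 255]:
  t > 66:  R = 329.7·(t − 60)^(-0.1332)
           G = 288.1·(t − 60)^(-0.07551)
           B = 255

1.067

At 7637 K (t = 76.37):
  R = 329.7·(76.37 − 60)^(-0.1332) = 329.7·16.37^(-0.1332) = 329.7·0.68911 = 227.200.
At 7004 K (t = 70.04):
  R = 329.7·(70.04 − 60)^(-0.1332) = 329.7·10.04^(-0.1332) = 329.7·0.73548 = 242.487.
Gain = 242.487 / 227.200 = 1.0673 → 1.067.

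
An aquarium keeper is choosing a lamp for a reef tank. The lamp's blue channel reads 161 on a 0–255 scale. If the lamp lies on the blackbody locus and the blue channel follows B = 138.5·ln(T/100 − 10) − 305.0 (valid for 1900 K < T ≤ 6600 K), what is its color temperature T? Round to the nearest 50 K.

3900 K

ln(t − 10) = (161 + 305.0) / 138.5 = 3.3646.
t − 10 = e^3.3646 = 28.923, so t = 38.923.
T = 100·t = 3892 K → 3900 K to the nearest 50 K.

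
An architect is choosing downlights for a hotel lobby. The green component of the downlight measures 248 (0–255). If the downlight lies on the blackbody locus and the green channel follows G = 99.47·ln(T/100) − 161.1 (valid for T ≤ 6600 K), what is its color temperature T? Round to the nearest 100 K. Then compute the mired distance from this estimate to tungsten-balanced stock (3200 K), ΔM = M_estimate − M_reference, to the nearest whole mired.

-149 mireds

ln t = (248 + 161.1) / 99.47 = 4.1128.
t = e^4.1128 = 61.117.
T = 100·t = 6112 K → 6100 K to the nearest 100 K.
M_estimate = 10⁶/6100 = 163.93; M_reference = 10⁶/3200 = 312.50.
ΔM = 163.93 − 312.50 = -148.57 → -149 mireds.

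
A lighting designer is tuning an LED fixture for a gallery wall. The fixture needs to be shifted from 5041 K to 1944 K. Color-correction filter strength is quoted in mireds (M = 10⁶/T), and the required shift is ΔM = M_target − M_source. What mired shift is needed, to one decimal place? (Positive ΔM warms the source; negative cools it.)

M_source = 10⁶/5041 = 198.373; M_target = 10⁶/1944 = 514.403.
ΔM = 514.403 − 198.373 = 316.030 → +316.0 mireds, a warming shift.

+316.0 mireds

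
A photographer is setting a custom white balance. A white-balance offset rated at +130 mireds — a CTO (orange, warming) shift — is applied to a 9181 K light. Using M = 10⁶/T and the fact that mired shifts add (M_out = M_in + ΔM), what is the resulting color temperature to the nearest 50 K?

M_in = 10⁶/9181 = 108.92 mireds.
M_out = 108.92 + (+130) = 238.92 mireds.
T_out = 10⁶/238.92 = 4185.5 K → 4200 K.

4200 K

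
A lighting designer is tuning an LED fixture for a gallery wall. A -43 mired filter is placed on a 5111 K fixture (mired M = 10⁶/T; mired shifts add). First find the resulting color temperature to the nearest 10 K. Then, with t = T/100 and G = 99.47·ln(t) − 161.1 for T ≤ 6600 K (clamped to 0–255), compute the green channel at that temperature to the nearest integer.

M_in = 10⁶/5111 = 195.66; M_out = 195.66 + (-43) = 152.66.
T_out = 10⁶/152.66 = 6550.7 K → 6550 K; t = 65.5.
G = 99.47·ln 65.5 − 161.1 = 99.47·4.1821 − 161.1 = 254.889.
Rounded: 255.

255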